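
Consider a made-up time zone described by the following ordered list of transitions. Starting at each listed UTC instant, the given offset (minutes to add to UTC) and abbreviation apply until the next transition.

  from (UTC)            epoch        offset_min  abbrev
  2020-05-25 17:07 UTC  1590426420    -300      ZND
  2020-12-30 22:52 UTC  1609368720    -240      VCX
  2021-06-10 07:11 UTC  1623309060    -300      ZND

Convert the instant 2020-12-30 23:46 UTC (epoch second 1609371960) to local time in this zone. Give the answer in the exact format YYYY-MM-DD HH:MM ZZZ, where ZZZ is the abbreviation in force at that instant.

Query: 2020-12-30 23:46 UTC
Rule 2/3 (VCX, -04:00): 2020-12-30 22:52 UTC ≤ query < 2021-06-10 07:11 UTC
23·60 + 46 - 240 = 1186 min
1186 = 0·1440 + 1186; 1186 = 19·60 + 46 → 19:46, same day
→ 2020-12-30 19:46 VCX

2020-12-30 19:46 VCX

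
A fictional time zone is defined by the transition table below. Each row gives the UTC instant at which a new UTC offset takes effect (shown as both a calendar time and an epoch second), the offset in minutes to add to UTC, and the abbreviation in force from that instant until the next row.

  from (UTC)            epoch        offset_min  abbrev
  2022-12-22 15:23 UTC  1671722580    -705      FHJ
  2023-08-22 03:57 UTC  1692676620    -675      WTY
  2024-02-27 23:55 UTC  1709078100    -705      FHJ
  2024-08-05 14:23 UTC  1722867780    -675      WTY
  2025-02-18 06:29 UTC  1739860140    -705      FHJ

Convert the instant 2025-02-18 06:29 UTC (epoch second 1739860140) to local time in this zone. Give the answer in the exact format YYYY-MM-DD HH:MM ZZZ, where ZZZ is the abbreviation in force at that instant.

Query: 2025-02-18 06:29 UTC
Rule 5/5 (FHJ, -11:45): 2025-02-18 06:29 UTC ≤ query < +∞
6·60 + 29 - 705 = -316 min
-316 = -1·1440 + 1124; 1124 = 18·60 + 44 → 18:44, 2025-02-18 - 1 day = 2025-02-17
→ 2025-02-17 18:44 FHJ

2025-02-17 18:44 FHJ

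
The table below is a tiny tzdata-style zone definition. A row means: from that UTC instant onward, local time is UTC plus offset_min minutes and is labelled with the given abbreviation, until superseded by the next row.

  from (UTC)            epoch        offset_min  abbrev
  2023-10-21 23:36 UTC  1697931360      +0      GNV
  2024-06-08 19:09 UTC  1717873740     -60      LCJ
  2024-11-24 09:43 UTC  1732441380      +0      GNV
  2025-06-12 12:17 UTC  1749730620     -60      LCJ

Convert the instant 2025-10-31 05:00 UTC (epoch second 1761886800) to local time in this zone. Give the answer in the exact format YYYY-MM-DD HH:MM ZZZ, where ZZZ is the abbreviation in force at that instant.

Query: 2025-10-31 05:00 UTC
Rule 4/4 (LCJ, -01:00): 2025-06-12 12:17 UTC ≤ query < +∞
5·60 + 0 - 60 = 240 min
240 = 0·1440 + 240; 240 = 4·60 + 0 → 04:00, same day
→ 2025-10-31 04:00 LCJ

2025-10-31 04:00 LCJ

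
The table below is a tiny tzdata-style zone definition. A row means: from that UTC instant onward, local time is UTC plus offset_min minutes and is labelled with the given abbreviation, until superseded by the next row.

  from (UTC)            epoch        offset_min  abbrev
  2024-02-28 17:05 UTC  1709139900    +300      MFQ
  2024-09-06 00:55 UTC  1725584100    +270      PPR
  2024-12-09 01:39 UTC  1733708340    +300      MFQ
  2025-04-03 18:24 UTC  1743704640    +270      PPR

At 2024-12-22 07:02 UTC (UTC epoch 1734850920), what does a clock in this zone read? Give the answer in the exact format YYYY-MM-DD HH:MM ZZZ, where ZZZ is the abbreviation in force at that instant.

Query: 2024-12-22 07:02 UTC
Rule 3/4 (MFQ, +05:00): 2024-12-09 01:39 UTC ≤ query < 2025-04-03 18:24 UTC
7·60 + 2 + 300 = 722 min
722 = 0·1440 + 722; 722 = 12·60 + 2 → 12:02, same day
→ 2024-12-22 12:02 MFQ

2024-12-22 12:02 MFQ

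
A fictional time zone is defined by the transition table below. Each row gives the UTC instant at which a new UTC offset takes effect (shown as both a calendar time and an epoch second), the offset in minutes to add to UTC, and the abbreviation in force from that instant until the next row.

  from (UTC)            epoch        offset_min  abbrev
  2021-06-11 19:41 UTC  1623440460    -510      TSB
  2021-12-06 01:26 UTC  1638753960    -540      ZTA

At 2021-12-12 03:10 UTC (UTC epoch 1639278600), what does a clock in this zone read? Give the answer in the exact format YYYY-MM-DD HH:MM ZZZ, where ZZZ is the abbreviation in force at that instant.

2021-12-11 18:10 ZTA

Query: 2021-12-12 03:10 UTC
Rule 2/2 (ZTA, -09:00): 2021-12-06 01:26 UTC ≤ query < +∞
3·60 + 10 - 540 = -350 min
-350 = -1·1440 + 1090; 1090 = 18·60 + 10 → 18:10, 2021-12-12 - 1 day = 2021-12-11
→ 2021-12-11 18:10 ZTA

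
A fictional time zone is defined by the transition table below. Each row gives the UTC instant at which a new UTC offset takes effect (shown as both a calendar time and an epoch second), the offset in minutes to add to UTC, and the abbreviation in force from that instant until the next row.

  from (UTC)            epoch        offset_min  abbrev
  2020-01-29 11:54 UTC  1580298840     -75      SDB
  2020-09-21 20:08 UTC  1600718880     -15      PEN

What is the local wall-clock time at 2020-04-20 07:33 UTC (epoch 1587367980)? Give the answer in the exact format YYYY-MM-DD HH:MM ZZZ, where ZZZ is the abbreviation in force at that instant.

2020-04-20 06:18 SDB

Query: 2020-04-20 07:33 UTC
Rule 1/2 (SDB, -01:15): 2020-01-29 11:54 UTC ≤ query < 2020-09-21 20:08 UTC
7·60 + 33 - 75 = 378 min
378 = 0·1440 + 378; 378 = 6·60 + 18 → 06:18, same day
→ 2020-04-20 06:18 SDB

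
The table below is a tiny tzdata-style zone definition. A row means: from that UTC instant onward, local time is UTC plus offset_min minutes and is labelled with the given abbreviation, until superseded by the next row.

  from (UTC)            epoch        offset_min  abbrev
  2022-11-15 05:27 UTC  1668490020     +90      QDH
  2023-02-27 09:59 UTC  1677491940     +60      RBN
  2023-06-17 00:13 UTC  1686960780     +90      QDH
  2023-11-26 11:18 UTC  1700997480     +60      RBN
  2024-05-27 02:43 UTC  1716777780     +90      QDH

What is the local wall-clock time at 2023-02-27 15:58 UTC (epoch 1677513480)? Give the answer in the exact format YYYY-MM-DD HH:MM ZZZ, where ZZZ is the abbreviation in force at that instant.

Query: 2023-02-27 15:58 UTC
Rule 2/5 (RBN, +01:00): 2023-02-27 09:59 UTC ≤ query < 2023-06-17 00:13 UTC
15·60 + 58 + 60 = 1018 min
1018 = 0·1440 + 1018; 1018 = 16·60 + 58 → 16:58, same day
→ 2023-02-27 16:58 RBN

2023-02-27 16:58 RBN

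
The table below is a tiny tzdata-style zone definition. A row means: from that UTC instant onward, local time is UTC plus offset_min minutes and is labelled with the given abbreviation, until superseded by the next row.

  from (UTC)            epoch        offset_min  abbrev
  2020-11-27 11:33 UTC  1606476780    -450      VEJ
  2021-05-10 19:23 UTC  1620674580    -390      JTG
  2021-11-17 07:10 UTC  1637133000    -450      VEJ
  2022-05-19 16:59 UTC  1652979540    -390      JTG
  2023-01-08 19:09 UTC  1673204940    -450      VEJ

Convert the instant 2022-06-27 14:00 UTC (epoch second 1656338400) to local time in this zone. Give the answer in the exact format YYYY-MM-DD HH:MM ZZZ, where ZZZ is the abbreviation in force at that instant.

2022-06-27 07:30 JTG

Query: 2022-06-27 14:00 UTC
Rule 4/5 (JTG, -06:30): 2022-05-19 16:59 UTC ≤ query < 2023-01-08 19:09 UTC
14·60 + 0 - 390 = 450 min
450 = 0·1440 + 450; 450 = 7·60 + 30 → 07:30, same day
→ 2022-06-27 07:30 JTG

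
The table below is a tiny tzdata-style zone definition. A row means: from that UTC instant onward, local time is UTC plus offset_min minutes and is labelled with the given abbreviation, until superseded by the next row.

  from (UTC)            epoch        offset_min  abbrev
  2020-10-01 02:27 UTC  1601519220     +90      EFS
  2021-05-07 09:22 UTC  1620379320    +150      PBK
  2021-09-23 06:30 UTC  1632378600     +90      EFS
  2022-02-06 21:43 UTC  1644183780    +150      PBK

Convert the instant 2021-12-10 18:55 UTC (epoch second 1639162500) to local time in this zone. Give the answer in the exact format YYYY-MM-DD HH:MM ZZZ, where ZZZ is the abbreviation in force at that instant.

Query: 2021-12-10 18:55 UTC
Rule 3/4 (EFS, +01:30): 2021-09-23 06:30 UTC ≤ query < 2022-02-06 21:43 UTC
18·60 + 55 + 90 = 1225 min
1225 = 0·1440 + 1225; 1225 = 20·60 + 25 → 20:25, same day
→ 2021-12-10 20:25 EFS

2021-12-10 20:25 EFS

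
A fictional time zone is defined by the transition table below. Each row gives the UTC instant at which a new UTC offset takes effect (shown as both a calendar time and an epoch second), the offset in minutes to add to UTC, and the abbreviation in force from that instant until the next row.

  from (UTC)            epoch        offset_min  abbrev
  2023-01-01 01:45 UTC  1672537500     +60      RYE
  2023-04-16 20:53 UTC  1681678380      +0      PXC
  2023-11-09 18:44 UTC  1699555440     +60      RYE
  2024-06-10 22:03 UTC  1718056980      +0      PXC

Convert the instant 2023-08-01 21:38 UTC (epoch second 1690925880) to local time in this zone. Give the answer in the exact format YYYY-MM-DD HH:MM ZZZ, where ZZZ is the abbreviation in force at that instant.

2023-08-01 21:38 PXC

Query: 2023-08-01 21:38 UTC
Rule 2/4 (PXC, +00:00): 2023-04-16 20:53 UTC ≤ query < 2023-11-09 18:44 UTC
21·60 + 38 + 0 = 1298 min
1298 = 0·1440 + 1298; 1298 = 21·60 + 38 → 21:38, same day
→ 2023-08-01 21:38 PXC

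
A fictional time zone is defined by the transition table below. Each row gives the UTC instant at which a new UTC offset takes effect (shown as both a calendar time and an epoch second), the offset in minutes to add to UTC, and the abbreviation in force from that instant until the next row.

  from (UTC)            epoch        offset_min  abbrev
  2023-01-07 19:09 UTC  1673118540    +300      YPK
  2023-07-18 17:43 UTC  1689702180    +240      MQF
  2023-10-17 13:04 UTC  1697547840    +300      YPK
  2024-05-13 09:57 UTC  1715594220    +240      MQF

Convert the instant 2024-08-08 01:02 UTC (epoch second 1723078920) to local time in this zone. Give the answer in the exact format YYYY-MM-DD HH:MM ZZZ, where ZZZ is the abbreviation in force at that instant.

2024-08-08 05:02 MQF

Query: 2024-08-08 01:02 UTC
Rule 4/4 (MQF, +04:00): 2024-05-13 09:57 UTC ≤ query < +∞
1·60 + 2 + 240 = 302 min
302 = 0·1440 + 302; 302 = 5·60 + 2 → 05:02, same day
→ 2024-08-08 05:02 MQF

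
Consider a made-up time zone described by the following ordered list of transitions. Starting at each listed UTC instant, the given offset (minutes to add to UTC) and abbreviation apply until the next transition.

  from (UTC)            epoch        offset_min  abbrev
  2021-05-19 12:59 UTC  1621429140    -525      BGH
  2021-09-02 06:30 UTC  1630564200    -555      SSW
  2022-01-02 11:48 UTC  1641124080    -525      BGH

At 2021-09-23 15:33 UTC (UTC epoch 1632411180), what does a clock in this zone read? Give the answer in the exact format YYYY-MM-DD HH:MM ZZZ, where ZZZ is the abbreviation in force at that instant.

Query: 2021-09-23 15:33 UTC
Rule 2/3 (SSW, -09:15): 2021-09-02 06:30 UTC ≤ query < 2022-01-02 11:48 UTC
15·60 + 33 - 555 = 378 min
378 = 0·1440 + 378; 378 = 6·60 + 18 → 06:18, same day
→ 2021-09-23 06:18 SSW

2021-09-23 06:18 SSW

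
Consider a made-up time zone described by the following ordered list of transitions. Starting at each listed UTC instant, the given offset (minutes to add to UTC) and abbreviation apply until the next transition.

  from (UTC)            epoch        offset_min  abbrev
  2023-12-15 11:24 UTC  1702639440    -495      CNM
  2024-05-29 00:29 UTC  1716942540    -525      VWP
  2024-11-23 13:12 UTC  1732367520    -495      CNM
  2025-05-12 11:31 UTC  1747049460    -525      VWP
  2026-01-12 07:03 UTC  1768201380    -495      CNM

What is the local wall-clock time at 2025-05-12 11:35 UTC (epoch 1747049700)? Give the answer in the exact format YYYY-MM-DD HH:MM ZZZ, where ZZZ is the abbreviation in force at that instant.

Query: 2025-05-12 11:35 UTC
Rule 4/5 (VWP, -08:45): 2025-05-12 11:31 UTC ≤ query < 2026-01-12 07:03 UTC
11·60 + 35 - 525 = 170 min
170 = 0·1440 + 170; 170 = 2·60 + 50 → 02:50, same day
→ 2025-05-12 02:50 VWP

2025-05-12 02:50 VWP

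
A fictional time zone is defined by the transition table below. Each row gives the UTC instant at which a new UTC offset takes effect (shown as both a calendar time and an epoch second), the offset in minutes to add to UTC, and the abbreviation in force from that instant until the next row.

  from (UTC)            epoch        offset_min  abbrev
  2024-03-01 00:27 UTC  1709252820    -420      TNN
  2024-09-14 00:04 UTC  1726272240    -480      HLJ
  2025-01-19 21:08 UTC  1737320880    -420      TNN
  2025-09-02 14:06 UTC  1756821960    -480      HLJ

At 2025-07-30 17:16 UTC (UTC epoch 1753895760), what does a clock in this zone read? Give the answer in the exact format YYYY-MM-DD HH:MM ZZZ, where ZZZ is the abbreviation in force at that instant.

Query: 2025-07-30 17:16 UTC
Rule 3/4 (TNN, -07:00): 2025-01-19 21:08 UTC ≤ query < 2025-09-02 14:06 UTC
17·60 + 16 - 420 = 616 min
616 = 0·1440 + 616; 616 = 10·60 + 16 → 10:16, same day
→ 2025-07-30 10:16 TNN

2025-07-30 10:16 TNN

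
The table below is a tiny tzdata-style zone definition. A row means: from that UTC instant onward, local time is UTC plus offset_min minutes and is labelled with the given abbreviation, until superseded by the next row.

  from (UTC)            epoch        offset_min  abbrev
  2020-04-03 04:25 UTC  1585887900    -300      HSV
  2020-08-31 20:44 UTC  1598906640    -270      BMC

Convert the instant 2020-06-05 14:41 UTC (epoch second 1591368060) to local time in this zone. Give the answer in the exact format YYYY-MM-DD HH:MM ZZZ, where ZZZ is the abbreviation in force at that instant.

2020-06-05 09:41 HSV

Query: 2020-06-05 14:41 UTC
Rule 1/2 (HSV, -05:00): 2020-04-03 04:25 UTC ≤ query < 2020-08-31 20:44 UTC
14·60 + 41 - 300 = 581 min
581 = 0·1440 + 581; 581 = 9·60 + 41 → 09:41, same day
→ 2020-06-05 09:41 HSV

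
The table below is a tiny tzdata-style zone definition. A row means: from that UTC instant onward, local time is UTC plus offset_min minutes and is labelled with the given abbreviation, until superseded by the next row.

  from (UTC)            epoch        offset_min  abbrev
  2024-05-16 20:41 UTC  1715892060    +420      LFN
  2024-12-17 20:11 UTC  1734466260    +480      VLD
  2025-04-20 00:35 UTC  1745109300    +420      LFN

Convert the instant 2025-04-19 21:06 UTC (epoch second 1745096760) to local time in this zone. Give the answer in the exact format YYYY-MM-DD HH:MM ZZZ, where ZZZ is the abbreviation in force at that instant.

2025-04-20 05:06 VLD

Query: 2025-04-19 21:06 UTC
Rule 2/3 (VLD, +08:00): 2024-12-17 20:11 UTC ≤ query < 2025-04-20 00:35 UTC
21·60 + 6 + 480 = 1746 min
1746 = 1·1440 + 306; 306 = 5·60 + 6 → 05:06, 2025-04-19 + 1 day = 2025-04-20
→ 2025-04-20 05:06 VLD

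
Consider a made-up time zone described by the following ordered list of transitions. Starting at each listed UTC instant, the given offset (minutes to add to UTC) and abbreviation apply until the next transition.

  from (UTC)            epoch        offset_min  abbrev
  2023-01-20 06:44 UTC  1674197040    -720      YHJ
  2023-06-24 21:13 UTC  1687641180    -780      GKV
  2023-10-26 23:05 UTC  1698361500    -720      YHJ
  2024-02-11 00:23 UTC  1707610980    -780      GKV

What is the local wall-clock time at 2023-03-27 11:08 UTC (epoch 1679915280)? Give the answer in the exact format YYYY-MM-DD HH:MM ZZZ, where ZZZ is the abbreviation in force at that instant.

Query: 2023-03-27 11:08 UTC
Rule 1/4 (YHJ, -12:00): 2023-01-20 06:44 UTC ≤ query < 2023-06-24 21:13 UTC
11·60 + 8 - 720 = -52 min
-52 = -1·1440 + 1388; 1388 = 23·60 + 8 → 23:08, 2023-03-27 - 1 day = 2023-03-26
→ 2023-03-26 23:08 YHJ

2023-03-26 23:08 YHJ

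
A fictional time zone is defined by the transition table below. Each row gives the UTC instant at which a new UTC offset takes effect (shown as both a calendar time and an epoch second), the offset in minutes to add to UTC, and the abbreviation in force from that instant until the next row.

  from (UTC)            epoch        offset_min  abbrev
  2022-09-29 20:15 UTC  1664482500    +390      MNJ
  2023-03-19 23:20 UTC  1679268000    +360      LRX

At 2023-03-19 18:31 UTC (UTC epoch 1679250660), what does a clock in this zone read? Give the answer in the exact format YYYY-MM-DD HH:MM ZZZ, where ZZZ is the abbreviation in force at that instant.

2023-03-20 01:01 MNJ

Query: 2023-03-19 18:31 UTC
Rule 1/2 (MNJ, +06:30): 2022-09-29 20:15 UTC ≤ query < 2023-03-19 23:20 UTC
18·60 + 31 + 390 = 1501 min
1501 = 1·1440 + 61; 61 = 1·60 + 1 → 01:01, 2023-03-19 + 1 day = 2023-03-20
→ 2023-03-20 01:01 MNJ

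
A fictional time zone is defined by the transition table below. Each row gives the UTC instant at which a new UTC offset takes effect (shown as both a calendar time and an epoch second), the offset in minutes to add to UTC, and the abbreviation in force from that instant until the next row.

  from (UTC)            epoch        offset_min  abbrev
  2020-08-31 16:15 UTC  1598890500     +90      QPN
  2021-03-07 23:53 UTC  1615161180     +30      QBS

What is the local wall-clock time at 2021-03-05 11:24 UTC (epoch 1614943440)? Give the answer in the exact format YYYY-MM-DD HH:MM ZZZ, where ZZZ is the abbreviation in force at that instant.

2021-03-05 12:54 QPN

Query: 2021-03-05 11:24 UTC
Rule 1/2 (QPN, +01:30): 2020-08-31 16:15 UTC ≤ query < 2021-03-07 23:53 UTC
11·60 + 24 + 90 = 774 min
774 = 0·1440 + 774; 774 = 12·60 + 54 → 12:54, same day
→ 2021-03-05 12:54 QPN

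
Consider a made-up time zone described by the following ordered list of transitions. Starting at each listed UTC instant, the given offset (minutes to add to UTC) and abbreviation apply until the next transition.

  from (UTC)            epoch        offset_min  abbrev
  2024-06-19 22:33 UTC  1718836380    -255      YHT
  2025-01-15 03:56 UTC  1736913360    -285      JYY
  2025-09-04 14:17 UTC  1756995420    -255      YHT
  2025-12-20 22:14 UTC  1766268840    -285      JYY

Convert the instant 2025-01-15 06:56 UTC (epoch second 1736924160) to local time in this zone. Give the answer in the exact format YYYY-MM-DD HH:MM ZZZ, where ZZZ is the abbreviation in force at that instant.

Query: 2025-01-15 06:56 UTC
Rule 2/4 (JYY, -04:45): 2025-01-15 03:56 UTC ≤ query < 2025-09-04 14:17 UTC
6·60 + 56 - 285 = 131 min
131 = 0·1440 + 131; 131 = 2·60 + 11 → 02:11, same day
→ 2025-01-15 02:11 JYY

2025-01-15 02:11 JYY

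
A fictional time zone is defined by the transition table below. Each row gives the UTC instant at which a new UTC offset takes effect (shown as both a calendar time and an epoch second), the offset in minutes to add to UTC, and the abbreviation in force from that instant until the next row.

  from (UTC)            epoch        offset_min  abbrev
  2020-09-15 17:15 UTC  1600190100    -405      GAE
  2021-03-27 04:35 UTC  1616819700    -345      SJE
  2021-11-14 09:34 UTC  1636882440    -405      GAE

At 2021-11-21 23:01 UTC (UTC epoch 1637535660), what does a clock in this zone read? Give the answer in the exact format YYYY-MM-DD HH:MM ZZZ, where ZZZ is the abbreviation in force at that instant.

Query: 2021-11-21 23:01 UTC
Rule 3/3 (GAE, -06:45): 2021-11-14 09:34 UTC ≤ query < +∞
23·60 + 1 - 405 = 976 min
976 = 0·1440 + 976; 976 = 16·60 + 16 → 16:16, same day
→ 2021-11-21 16:16 GAE

2021-11-21 16:16 GAE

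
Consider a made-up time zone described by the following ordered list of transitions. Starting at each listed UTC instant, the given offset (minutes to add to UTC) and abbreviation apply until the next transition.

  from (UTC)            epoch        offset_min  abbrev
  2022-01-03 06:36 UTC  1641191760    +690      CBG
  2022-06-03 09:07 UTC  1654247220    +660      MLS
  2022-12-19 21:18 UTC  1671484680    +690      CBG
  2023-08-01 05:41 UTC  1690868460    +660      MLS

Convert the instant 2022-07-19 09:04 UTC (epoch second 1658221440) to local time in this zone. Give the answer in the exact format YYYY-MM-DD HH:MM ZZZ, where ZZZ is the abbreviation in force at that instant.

2022-07-19 20:04 MLS

Query: 2022-07-19 09:04 UTC
Rule 2/4 (MLS, +11:00): 2022-06-03 09:07 UTC ≤ query < 2022-12-19 21:18 UTC
9·60 + 4 + 660 = 1204 min
1204 = 0·1440 + 1204; 1204 = 20·60 + 4 → 20:04, same day
→ 2022-07-19 20:04 MLS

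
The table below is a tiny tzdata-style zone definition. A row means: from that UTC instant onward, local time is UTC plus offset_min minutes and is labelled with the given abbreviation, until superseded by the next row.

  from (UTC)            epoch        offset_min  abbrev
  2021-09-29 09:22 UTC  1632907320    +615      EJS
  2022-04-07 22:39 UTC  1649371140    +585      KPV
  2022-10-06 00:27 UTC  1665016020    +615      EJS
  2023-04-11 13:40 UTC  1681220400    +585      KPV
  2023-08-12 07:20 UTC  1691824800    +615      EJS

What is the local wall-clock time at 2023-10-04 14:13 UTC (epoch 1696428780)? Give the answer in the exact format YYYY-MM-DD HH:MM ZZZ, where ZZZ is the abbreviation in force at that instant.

Query: 2023-10-04 14:13 UTC
Rule 5/5 (EJS, +10:15): 2023-08-12 07:20 UTC ≤ query < +∞
14·60 + 13 + 615 = 1468 min
1468 = 1·1440 + 28; 28 = 0·60 + 28 → 00:28, 2023-10-04 + 1 day = 2023-10-05
→ 2023-10-05 00:28 EJS

2023-10-05 00:28 EJS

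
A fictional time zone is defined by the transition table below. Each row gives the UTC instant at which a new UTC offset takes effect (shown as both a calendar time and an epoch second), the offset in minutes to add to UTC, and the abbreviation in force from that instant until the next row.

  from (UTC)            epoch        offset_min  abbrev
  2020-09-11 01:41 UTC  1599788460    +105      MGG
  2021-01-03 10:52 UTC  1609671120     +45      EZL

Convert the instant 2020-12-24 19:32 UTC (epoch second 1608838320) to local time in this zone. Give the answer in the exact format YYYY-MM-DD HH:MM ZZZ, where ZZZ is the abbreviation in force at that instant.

2020-12-24 21:17 MGG

Query: 2020-12-24 19:32 UTC
Rule 1/2 (MGG, +01:45): 2020-09-11 01:41 UTC ≤ query < 2021-01-03 10:52 UTC
19·60 + 32 + 105 = 1277 min
1277 = 0·1440 + 1277; 1277 = 21·60 + 17 → 21:17, same day
→ 2020-12-24 21:17 MGG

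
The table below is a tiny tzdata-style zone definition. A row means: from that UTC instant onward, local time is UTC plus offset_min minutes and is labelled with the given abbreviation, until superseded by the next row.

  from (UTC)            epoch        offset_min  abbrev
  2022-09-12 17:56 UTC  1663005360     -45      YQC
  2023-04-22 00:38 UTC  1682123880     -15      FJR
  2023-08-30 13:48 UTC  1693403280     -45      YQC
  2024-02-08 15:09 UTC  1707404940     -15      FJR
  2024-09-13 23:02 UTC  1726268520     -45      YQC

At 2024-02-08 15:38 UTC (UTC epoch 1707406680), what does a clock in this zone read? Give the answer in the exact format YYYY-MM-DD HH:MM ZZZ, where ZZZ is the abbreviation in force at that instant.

2024-02-08 15:23 FJR

Query: 2024-02-08 15:38 UTC
Rule 4/5 (FJR, -00:15): 2024-02-08 15:09 UTC ≤ query < 2024-09-13 23:02 UTC
15·60 + 38 - 15 = 923 min
923 = 0·1440 + 923; 923 = 15·60 + 23 → 15:23, same day
→ 2024-02-08 15:23 FJR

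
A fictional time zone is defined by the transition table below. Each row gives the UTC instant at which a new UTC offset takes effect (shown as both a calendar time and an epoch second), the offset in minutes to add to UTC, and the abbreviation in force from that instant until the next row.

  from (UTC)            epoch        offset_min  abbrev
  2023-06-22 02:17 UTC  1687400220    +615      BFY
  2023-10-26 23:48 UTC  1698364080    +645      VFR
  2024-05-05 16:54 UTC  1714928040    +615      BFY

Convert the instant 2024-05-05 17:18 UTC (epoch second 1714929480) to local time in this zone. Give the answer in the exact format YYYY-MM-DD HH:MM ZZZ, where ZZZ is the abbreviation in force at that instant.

Query: 2024-05-05 17:18 UTC
Rule 3/3 (BFY, +10:15): 2024-05-05 16:54 UTC ≤ query < +∞
17·60 + 18 + 615 = 1653 min
1653 = 1·1440 + 213; 213 = 3·60 + 33 → 03:33, 2024-05-05 + 1 day = 2024-05-06
→ 2024-05-06 03:33 BFY

2024-05-06 03:33 BFY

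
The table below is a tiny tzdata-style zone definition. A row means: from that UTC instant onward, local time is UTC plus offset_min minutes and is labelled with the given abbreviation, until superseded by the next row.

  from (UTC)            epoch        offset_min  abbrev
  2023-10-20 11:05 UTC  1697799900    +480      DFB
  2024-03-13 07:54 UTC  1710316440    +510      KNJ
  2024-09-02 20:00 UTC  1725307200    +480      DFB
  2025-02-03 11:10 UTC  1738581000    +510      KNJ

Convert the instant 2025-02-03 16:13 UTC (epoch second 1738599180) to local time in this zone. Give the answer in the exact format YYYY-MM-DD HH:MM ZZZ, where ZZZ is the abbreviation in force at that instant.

2025-02-04 00:43 KNJ

Query: 2025-02-03 16:13 UTC
Rule 4/4 (KNJ, +08:30): 2025-02-03 11:10 UTC ≤ query < +∞
16·60 + 13 + 510 = 1483 min
1483 = 1·1440 + 43; 43 = 0·60 + 43 → 00:43, 2025-02-03 + 1 day = 2025-02-04
→ 2025-02-04 00:43 KNJ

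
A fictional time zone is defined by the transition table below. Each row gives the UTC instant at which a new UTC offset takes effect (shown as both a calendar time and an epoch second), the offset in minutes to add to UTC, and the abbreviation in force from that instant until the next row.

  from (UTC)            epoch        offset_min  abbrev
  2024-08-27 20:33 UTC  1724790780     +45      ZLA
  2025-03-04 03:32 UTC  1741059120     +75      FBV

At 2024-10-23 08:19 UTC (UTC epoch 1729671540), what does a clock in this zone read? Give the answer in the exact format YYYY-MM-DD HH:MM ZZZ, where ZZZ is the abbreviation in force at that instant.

2024-10-23 09:04 ZLA

Query: 2024-10-23 08:19 UTC
Rule 1/2 (ZLA, +00:45): 2024-08-27 20:33 UTC ≤ query < 2025-03-04 03:32 UTC
8·60 + 19 + 45 = 544 min
544 = 0·1440 + 544; 544 = 9·60 + 4 → 09:04, same day
→ 2024-10-23 09:04 ZLA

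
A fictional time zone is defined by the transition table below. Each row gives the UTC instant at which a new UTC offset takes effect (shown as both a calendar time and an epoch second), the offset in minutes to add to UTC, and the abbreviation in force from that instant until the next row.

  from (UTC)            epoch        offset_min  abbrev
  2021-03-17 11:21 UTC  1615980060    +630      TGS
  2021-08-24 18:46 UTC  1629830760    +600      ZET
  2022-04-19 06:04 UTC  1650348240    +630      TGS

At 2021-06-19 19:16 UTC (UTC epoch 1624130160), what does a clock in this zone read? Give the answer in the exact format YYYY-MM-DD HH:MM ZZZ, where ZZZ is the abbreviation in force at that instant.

2021-06-20 05:46 TGS

Query: 2021-06-19 19:16 UTC
Rule 1/3 (TGS, +10:30): 2021-03-17 11:21 UTC ≤ query < 2021-08-24 18:46 UTC
19·60 + 16 + 630 = 1786 min
1786 = 1·1440 + 346; 346 = 5·60 + 46 → 05:46, 2021-06-19 + 1 day = 2021-06-20
→ 2021-06-20 05:46 TGS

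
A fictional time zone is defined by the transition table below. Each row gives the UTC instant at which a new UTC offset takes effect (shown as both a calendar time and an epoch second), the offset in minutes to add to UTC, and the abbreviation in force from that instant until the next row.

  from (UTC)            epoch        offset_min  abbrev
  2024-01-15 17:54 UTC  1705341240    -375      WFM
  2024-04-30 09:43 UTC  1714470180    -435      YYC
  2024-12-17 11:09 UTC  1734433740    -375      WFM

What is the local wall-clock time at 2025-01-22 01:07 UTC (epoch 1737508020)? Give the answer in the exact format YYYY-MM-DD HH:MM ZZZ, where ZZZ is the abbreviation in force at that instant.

Query: 2025-01-22 01:07 UTC
Rule 3/3 (WFM, -06:15): 2024-12-17 11:09 UTC ≤ query < +∞
1·60 + 7 - 375 = -308 min
-308 = -1·1440 + 1132; 1132 = 18·60 + 52 → 18:52, 2025-01-22 - 1 day = 2025-01-21
→ 2025-01-21 18:52 WFM

2025-01-21 18:52 WFM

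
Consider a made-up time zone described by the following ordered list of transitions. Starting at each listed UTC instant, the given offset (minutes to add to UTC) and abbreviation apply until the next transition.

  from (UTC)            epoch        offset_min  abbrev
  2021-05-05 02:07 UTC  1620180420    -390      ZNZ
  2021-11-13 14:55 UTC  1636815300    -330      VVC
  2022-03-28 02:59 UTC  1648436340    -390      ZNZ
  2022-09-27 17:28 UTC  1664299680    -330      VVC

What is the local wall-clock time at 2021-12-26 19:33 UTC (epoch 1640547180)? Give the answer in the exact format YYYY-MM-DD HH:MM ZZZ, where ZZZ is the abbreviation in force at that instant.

Query: 2021-12-26 19:33 UTC
Rule 2/4 (VVC, -05:30): 2021-11-13 14:55 UTC ≤ query < 2022-03-28 02:59 UTC
19·60 + 33 - 330 = 843 min
843 = 0·1440 + 843; 843 = 14·60 + 3 → 14:03, same day
→ 2021-12-26 14:03 VVC

2021-12-26 14:03 VVC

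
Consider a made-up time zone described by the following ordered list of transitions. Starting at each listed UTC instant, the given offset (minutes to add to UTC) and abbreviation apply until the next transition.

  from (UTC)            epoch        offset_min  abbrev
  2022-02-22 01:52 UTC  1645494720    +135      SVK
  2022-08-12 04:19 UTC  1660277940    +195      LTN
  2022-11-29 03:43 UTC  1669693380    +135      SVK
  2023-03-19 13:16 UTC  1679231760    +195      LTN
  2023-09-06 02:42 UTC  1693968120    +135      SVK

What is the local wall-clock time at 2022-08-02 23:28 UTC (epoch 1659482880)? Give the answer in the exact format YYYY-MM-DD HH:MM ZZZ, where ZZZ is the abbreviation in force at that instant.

2022-08-03 01:43 SVK

Query: 2022-08-02 23:28 UTC
Rule 1/5 (SVK, +02:15): 2022-02-22 01:52 UTC ≤ query < 2022-08-12 04:19 UTC
23·60 + 28 + 135 = 1543 min
1543 = 1·1440 + 103; 103 = 1·60 + 43 → 01:43, 2022-08-02 + 1 day = 2022-08-03
→ 2022-08-03 01:43 SVK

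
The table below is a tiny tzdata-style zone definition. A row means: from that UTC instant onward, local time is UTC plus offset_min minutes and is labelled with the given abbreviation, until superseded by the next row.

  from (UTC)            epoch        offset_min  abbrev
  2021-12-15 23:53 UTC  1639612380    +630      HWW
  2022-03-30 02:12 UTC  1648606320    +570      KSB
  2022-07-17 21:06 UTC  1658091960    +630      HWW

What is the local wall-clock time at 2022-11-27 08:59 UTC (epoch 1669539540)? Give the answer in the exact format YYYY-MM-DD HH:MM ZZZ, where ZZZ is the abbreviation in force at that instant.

Query: 2022-11-27 08:59 UTC
Rule 3/3 (HWW, +10:30): 2022-07-17 21:06 UTC ≤ query < +∞
8·60 + 59 + 630 = 1169 min
1169 = 0·1440 + 1169; 1169 = 19·60 + 29 → 19:29, same day
→ 2022-11-27 19:29 HWW

2022-11-27 19:29 HWW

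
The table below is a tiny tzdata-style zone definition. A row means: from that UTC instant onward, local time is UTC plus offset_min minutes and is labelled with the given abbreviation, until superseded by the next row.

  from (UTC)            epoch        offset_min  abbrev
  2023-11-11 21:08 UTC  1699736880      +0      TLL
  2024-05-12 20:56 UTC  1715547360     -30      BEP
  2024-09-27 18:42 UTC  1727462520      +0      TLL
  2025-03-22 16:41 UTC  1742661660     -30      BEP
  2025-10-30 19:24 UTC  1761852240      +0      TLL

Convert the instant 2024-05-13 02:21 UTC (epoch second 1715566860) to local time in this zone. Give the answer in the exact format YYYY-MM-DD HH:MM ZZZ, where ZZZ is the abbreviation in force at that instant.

2024-05-13 01:51 BEP

Query: 2024-05-13 02:21 UTC
Rule 2/5 (BEP, -00:30): 2024-05-12 20:56 UTC ≤ query < 2024-09-27 18:42 UTC
2·60 + 21 - 30 = 111 min
111 = 0·1440 + 111; 111 = 1·60 + 51 → 01:51, same day
→ 2024-05-13 01:51 BEP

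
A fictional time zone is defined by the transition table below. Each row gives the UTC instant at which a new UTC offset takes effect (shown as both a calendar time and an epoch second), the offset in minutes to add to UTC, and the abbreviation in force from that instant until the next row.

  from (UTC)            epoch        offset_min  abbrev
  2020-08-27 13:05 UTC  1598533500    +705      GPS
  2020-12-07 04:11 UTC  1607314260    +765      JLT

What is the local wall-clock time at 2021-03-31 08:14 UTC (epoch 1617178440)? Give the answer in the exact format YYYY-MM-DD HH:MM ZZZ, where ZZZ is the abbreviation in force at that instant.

2021-03-31 20:59 JLT

Query: 2021-03-31 08:14 UTC
Rule 2/2 (JLT, +12:45): 2020-12-07 04:11 UTC ≤ query < +∞
8·60 + 14 + 765 = 1259 min
1259 = 0·1440 + 1259; 1259 = 20·60 + 59 → 20:59, same day
→ 2021-03-31 20:59 JLT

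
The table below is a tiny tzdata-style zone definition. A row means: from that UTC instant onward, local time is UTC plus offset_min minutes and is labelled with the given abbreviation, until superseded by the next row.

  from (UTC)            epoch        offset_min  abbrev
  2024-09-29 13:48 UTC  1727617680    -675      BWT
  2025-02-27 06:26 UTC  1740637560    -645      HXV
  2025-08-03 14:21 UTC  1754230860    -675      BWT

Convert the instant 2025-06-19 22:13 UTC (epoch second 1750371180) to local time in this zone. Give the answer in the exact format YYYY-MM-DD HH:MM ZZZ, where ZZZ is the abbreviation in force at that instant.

2025-06-19 11:28 HXV

Query: 2025-06-19 22:13 UTC
Rule 2/3 (HXV, -10:45): 2025-02-27 06:26 UTC ≤ query < 2025-08-03 14:21 UTC
22·60 + 13 - 645 = 688 min
688 = 0·1440 + 688; 688 = 11·60 + 28 → 11:28, same day
→ 2025-06-19 11:28 HXV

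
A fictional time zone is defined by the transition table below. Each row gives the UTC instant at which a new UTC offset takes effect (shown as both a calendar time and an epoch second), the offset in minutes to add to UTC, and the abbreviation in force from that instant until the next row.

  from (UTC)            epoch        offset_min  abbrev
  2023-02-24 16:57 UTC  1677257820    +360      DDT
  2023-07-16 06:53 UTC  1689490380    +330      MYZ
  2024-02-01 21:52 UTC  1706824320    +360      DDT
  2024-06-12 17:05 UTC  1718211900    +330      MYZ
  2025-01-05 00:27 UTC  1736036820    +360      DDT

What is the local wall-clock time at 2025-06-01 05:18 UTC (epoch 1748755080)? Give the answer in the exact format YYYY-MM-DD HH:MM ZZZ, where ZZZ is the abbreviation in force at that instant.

Query: 2025-06-01 05:18 UTC
Rule 5/5 (DDT, +06:00): 2025-01-05 00:27 UTC ≤ query < +∞
5·60 + 18 + 360 = 678 min
678 = 0·1440 + 678; 678 = 11·60 + 18 → 11:18, same day
→ 2025-06-01 11:18 DDT

2025-06-01 11:18 DDT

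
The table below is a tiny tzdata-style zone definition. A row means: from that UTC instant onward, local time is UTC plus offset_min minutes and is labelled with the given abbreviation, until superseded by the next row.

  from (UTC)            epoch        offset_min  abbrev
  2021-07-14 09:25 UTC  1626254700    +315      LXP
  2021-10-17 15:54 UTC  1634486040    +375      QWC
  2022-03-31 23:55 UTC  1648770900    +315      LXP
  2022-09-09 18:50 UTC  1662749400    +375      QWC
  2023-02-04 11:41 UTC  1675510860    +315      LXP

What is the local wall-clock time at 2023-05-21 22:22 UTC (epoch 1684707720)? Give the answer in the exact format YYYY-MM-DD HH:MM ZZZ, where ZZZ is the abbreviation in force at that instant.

2023-05-22 03:37 LXP

Query: 2023-05-21 22:22 UTC
Rule 5/5 (LXP, +05:15): 2023-02-04 11:41 UTC ≤ query < +∞
22·60 + 22 + 315 = 1657 min
1657 = 1·1440 + 217; 217 = 3·60 + 37 → 03:37, 2023-05-21 + 1 day = 2023-05-22
→ 2023-05-22 03:37 LXP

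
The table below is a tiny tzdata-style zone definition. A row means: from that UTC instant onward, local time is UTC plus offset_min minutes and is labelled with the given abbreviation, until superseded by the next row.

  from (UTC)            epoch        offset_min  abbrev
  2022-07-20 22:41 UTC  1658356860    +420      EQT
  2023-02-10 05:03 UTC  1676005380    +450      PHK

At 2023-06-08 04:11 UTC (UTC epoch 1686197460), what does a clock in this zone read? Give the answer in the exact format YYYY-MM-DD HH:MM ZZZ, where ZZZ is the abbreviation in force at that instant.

2023-06-08 11:41 PHK

Query: 2023-06-08 04:11 UTC
Rule 2/2 (PHK, +07:30): 2023-02-10 05:03 UTC ≤ query < +∞
4·60 + 11 + 450 = 701 min
701 = 0·1440 + 701; 701 = 11·60 + 41 → 11:41, same day
→ 2023-06-08 11:41 PHK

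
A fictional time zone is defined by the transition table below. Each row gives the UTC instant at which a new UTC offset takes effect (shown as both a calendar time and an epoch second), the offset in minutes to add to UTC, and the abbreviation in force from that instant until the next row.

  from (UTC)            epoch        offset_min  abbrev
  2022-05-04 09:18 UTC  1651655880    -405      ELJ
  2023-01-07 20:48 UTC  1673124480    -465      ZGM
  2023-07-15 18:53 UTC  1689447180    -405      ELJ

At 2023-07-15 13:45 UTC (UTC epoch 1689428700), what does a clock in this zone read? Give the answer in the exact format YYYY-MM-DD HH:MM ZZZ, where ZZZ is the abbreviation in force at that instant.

2023-07-15 06:00 ZGM

Query: 2023-07-15 13:45 UTC
Rule 2/3 (ZGM, -07:45): 2023-01-07 20:48 UTC ≤ query < 2023-07-15 18:53 UTC
13·60 + 45 - 465 = 360 min
360 = 0·1440 + 360; 360 = 6·60 + 0 → 06:00, same day
→ 2023-07-15 06:00 ZGM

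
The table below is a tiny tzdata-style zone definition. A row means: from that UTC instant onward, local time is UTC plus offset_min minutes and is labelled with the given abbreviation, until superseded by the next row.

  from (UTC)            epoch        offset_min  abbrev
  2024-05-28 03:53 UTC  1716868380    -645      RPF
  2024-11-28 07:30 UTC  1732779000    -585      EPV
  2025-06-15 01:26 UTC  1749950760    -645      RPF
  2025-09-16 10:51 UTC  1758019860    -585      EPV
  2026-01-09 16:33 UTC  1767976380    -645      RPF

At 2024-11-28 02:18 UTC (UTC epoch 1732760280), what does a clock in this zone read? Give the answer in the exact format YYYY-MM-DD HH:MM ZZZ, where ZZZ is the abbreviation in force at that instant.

2024-11-27 15:33 RPF

Query: 2024-11-28 02:18 UTC
Rule 1/5 (RPF, -10:45): 2024-05-28 03:53 UTC ≤ query < 2024-11-28 07:30 UTC
2·60 + 18 - 645 = -507 min
-507 = -1·1440 + 933; 933 = 15·60 + 33 → 15:33, 2024-11-28 - 1 day = 2024-11-27
→ 2024-11-27 15:33 RPF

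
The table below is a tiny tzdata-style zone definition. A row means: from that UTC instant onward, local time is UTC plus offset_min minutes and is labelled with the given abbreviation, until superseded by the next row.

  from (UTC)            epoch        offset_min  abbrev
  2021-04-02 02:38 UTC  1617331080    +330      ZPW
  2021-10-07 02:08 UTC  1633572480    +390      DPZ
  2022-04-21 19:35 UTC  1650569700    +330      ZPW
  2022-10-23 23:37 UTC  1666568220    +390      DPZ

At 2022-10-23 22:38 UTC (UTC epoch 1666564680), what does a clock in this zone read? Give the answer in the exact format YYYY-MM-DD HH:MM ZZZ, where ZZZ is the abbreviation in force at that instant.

2022-10-24 04:08 ZPW

Query: 2022-10-23 22:38 UTC
Rule 3/4 (ZPW, +05:30): 2022-04-21 19:35 UTC ≤ query < 2022-10-23 23:37 UTC
22·60 + 38 + 330 = 1688 min
1688 = 1·1440 + 248; 248 = 4·60 + 8 → 04:08, 2022-10-23 + 1 day = 2022-10-24
→ 2022-10-24 04:08 ZPW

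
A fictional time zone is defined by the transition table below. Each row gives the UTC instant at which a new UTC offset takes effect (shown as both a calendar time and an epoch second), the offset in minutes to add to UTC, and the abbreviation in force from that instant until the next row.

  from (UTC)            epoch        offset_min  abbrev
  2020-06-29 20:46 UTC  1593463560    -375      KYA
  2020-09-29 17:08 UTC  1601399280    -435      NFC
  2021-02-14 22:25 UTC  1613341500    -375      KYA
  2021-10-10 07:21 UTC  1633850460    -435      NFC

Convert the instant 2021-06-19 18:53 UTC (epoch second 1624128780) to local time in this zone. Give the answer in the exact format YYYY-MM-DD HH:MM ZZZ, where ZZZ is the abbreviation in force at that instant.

2021-06-19 12:38 KYA

Query: 2021-06-19 18:53 UTC
Rule 3/4 (KYA, -06:15): 2021-02-14 22:25 UTC ≤ query < 2021-10-10 07:21 UTC
18·60 + 53 - 375 = 758 min
758 = 0·1440 + 758; 758 = 12·60 + 38 → 12:38, same day
→ 2021-06-19 12:38 KYA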